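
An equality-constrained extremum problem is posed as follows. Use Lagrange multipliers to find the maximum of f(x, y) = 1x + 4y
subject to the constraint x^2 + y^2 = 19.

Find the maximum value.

Set up Lagrange conditions: grad f = lambda * grad g
  1 = 2*lambda*x
  4 = 2*lambda*y
From these: x/y = 1/4, so x = 1t, y = 4t for some t.
Substitute into constraint: (1t)^2 + (4t)^2 = 19
  t^2 * 17 = 19
  t = sqrt(19/17)
Maximum = 1*x + 4*y = (1^2 + 4^2)*t = 17 * sqrt(19/17) = sqrt(323)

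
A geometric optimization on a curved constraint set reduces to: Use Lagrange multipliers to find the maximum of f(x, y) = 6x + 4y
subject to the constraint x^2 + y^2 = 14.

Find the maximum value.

Set up Lagrange conditions: grad f = lambda * grad g
  6 = 2*lambda*x
  4 = 2*lambda*y
From these: x/y = 6/4, so x = 6t, y = 4t for some t.
Substitute into constraint: (6t)^2 + (4t)^2 = 14
  t^2 * 52 = 14
  t = sqrt(14/52)
Maximum = 6*x + 4*y = (6^2 + 4^2)*t = 52 * sqrt(14/52) = sqrt(728)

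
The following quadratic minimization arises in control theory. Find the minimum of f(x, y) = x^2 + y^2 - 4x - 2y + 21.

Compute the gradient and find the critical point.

f(x,y) = x^2 + y^2 - 4x - 2y + 21
df/dx = 2x + (-4) = 0  =>  x = 2
df/dy = 2y + (-2) = 0  =>  y = 1
f(2, 1) = 1*(2)^2 + 1*(1)^2 + -4*(2) + -2*(1) + 21 = 16
Hessian is diagonal with entries 2, 2 > 0, so this is a minimum.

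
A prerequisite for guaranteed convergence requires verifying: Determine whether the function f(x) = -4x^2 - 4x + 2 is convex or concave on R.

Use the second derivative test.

f(x) = -4x^2 - 4x + 2
f'(x) = -8x - 4
f''(x) = -8
Since f''(x) = -8 < 0 for all x, f is concave on R.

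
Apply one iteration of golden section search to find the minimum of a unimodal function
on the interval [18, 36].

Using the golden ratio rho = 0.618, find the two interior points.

Golden section search on [18, 36].
Golden ratio rho = 0.618 (approx).
Interior points:
  x_1 = 18 + (1-0.618)*18 = 24.8760
  x_2 = 18 + 0.618*18 = 29.1240
Compare f(x_1) and f(x_2) to determine which subinterval to keep.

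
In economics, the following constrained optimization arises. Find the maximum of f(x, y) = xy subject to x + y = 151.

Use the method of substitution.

Substitute y = 151 - x into f(x,y) = xy:
g(x) = x(151 - x) = 151x - x^2
g'(x) = 151 - 2x = 0  =>  x = 151/2
y = 151 - 151/2 = 151/2
Maximum value = (151/2) * (151/2) = 22801/4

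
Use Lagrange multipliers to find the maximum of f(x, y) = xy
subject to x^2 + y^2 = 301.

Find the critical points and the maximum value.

Lagrange conditions: y = 2*lambda*x and x = 2*lambda*y
If x = 0 then y = 0, violating the constraint, so x, y != 0.
Dividing: y/x = x/y => x^2 = y^2 => y = x or y = -x
Constraint: 2x^2 = 301 => x^2 = 301/2 => x = +/-sqrt(301/2)
Critical points: (sqrt(301/2), sqrt(301/2)), (-sqrt(301/2), -sqrt(301/2)), (sqrt(301/2), -sqrt(301/2)), (-sqrt(301/2), sqrt(301/2))
  y = x:  xy = x^2 = 301/2  at (sqrt(301/2), sqrt(301/2)) and (-sqrt(301/2), -sqrt(301/2))
  y = -x: xy = -x^2 = -301/2 at (sqrt(301/2), -sqrt(301/2)) and (-sqrt(301/2), sqrt(301/2))
Maximum xy = 301/2 at (sqrt(301/2), sqrt(301/2)) and (-sqrt(301/2), -sqrt(301/2))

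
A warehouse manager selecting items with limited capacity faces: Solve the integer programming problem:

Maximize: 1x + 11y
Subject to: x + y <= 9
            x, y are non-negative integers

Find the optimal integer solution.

Objective: 1x + 11y, constraint: x + y <= 9
Coefficient of y is 11 > coefficient of x is 1, so allocate the entire budget to y.
Optimal: x = 0, y = 9, value = 99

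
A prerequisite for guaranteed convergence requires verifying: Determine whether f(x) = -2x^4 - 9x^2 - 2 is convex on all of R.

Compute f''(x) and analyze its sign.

f(x) = -2x^4 - 9x^2 - 2
f'(x) = -8x^3 + -18x
f''(x) = -24x^2 + -18
f''(x) = -24x^2 + -18 <= -18 < 0 for all x
Therefore, f is concave on R.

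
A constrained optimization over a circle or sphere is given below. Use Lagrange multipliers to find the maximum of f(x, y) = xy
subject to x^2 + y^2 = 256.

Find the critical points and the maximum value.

Lagrange conditions: y = 2*lambda*x and x = 2*lambda*y
If x = 0 then y = 0, violating the constraint, so x, y != 0.
Dividing: y/x = x/y => x^2 = y^2 => y = x or y = -x
Constraint: 2x^2 = 256 => x^2 = 128 => x = +/-sqrt(128)
Critical points: (sqrt(128), sqrt(128)), (-sqrt(128), -sqrt(128)), (sqrt(128), -sqrt(128)), (-sqrt(128), sqrt(128))
  y = x:  xy = x^2 = 128  at (sqrt(128), sqrt(128)) and (-sqrt(128), -sqrt(128))
  y = -x: xy = -x^2 = -128 at (sqrt(128), -sqrt(128)) and (-sqrt(128), sqrt(128))
Maximum xy = 128 at (sqrt(128), sqrt(128)) and (-sqrt(128), -sqrt(128))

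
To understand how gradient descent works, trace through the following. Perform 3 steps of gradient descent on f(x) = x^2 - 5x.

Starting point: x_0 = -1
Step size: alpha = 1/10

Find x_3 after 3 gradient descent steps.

f(x) = x^2 - 5x, f'(x) = 2x + (-5)
Step 1: f'(-1) = -7, x_1 = -1 - 1/10 * -7 = -3/10
Step 2: f'(-3/10) = -28/5, x_2 = -3/10 - 1/10 * -28/5 = 13/50
Step 3: f'(13/50) = -112/25, x_3 = 13/50 - 1/10 * -112/25 = 177/250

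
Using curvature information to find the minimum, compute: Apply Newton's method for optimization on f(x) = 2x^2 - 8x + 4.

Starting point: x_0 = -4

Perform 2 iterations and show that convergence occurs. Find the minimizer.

f(x) = 2x^2 - 8x + 4, f'(x) = 4x + (-8), f''(x) = 4
Step 1: f'(-4) = -24, x_1 = -4 - -24/4 = 2
Step 2: f'(2) = 0, x_2 = 2 (converged)
Newton's method converges in 1 step for quadratics.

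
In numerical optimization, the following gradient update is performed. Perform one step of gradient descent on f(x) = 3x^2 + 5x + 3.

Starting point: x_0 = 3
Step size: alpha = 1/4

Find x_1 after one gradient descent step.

f(x) = 3x^2 + 5x + 3
f'(x) = 6x + 5
f'(3) = 6*3 + (5) = 23
x_1 = x_0 - alpha * f'(x_0) = 3 - 1/4 * 23 = -11/4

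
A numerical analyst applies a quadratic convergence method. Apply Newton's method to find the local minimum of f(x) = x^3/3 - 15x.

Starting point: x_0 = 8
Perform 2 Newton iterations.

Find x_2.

f(x) = x^3/3 - 15x
f'(x) = x^2 - 15, f''(x) = 2x
Newton update: x_{n+1} = x_n - (x_n^2 - 15)/(2*x_n)
Step 1: x_0 = 8, f'=49, f''=16, x_1 = 79/16
Step 2: x_1 = 79/16, f'=2401/256, f''=79/8, x_2 = 10081/2528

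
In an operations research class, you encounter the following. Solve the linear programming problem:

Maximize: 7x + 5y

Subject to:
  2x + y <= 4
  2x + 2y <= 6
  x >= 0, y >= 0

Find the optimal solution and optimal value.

Feasible vertices: (0, 0), (0, 3), (1, 2), (2, 0)
Objective 7x + 5y at each:
  (0, 0): 0
  (0, 3): 15
  (1, 2): 17
  (2, 0): 14
Maximum is 17 at (1, 2).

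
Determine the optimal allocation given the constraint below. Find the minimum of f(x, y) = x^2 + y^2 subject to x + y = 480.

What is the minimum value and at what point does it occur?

Substitute y = 480 - x into f(x,y) = x^2 + y^2:
g(x) = x^2 + (480 - x)^2 = 2x^2 - 960x + 230400
g'(x) = 4x - 960 = 0  =>  x = 240
y = 480 - 240 = 240
Minimum value = 240^2 + 240^2 = 115200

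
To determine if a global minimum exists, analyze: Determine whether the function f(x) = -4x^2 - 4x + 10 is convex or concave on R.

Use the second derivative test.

f(x) = -4x^2 - 4x + 10
f'(x) = -8x - 4
f''(x) = -8
Since f''(x) = -8 < 0 for all x, f is concave on R.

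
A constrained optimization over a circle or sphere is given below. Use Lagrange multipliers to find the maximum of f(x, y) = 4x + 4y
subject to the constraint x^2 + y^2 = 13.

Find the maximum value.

Set up Lagrange conditions: grad f = lambda * grad g
  4 = 2*lambda*x
  4 = 2*lambda*y
From these: x/y = 4/4, so x = 4t, y = 4t for some t.
Substitute into constraint: (4t)^2 + (4t)^2 = 13
  t^2 * 32 = 13
  t = sqrt(13/32)
Maximum = 4*x + 4*y = (4^2 + 4^2)*t = 32 * sqrt(13/32) = sqrt(416)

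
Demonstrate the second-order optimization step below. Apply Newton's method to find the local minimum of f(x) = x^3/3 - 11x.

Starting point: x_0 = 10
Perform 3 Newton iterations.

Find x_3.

f(x) = x^3/3 - 11x
f'(x) = x^2 - 11, f''(x) = 2x
Newton update: x_{n+1} = x_n - (x_n^2 - 11)/(2*x_n)
Step 1: x_0 = 10, f'=89, f''=20, x_1 = 111/20
Step 2: x_1 = 111/20, f'=7921/400, f''=111/10, x_2 = 16721/4440
Step 3: x_2 = 16721/4440, f'=62742241/19713600, f''=16721/2220, x_3 = 496441441/148482480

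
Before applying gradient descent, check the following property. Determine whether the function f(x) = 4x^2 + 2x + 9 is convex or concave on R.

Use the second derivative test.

f(x) = 4x^2 + 2x + 9
f'(x) = 8x + 2
f''(x) = 8
Since f''(x) = 8 > 0 for all x, f is convex on R.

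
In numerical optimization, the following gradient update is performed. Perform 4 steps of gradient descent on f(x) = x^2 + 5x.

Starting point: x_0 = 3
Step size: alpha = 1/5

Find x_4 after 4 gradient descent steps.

f(x) = x^2 + 5x, f'(x) = 2x + (5)
Step 1: f'(3) = 11, x_1 = 3 - 1/5 * 11 = 4/5
Step 2: f'(4/5) = 33/5, x_2 = 4/5 - 1/5 * 33/5 = -13/25
Step 3: f'(-13/25) = 99/25, x_3 = -13/25 - 1/5 * 99/25 = -164/125
Step 4: f'(-164/125) = 297/125, x_4 = -164/125 - 1/5 * 297/125 = -1117/625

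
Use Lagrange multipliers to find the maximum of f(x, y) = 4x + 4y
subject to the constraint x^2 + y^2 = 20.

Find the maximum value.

Set up Lagrange conditions: grad f = lambda * grad g
  4 = 2*lambda*x
  4 = 2*lambda*y
From these: x/y = 4/4, so x = 4t, y = 4t for some t.
Substitute into constraint: (4t)^2 + (4t)^2 = 20
  t^2 * 32 = 20
  t = sqrt(20/32)
Maximum = 4*x + 4*y = (4^2 + 4^2)*t = 32 * sqrt(20/32) = sqrt(640)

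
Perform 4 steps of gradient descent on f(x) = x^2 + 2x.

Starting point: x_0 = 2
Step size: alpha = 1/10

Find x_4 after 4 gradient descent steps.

f(x) = x^2 + 2x, f'(x) = 2x + (2)
Step 1: f'(2) = 6, x_1 = 2 - 1/10 * 6 = 7/5
Step 2: f'(7/5) = 24/5, x_2 = 7/5 - 1/10 * 24/5 = 23/25
Step 3: f'(23/25) = 96/25, x_3 = 23/25 - 1/10 * 96/25 = 67/125
Step 4: f'(67/125) = 384/125, x_4 = 67/125 - 1/10 * 384/125 = 143/625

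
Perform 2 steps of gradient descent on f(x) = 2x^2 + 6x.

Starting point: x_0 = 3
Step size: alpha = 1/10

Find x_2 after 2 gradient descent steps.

f(x) = 2x^2 + 6x, f'(x) = 4x + (6)
Step 1: f'(3) = 18, x_1 = 3 - 1/10 * 18 = 6/5
Step 2: f'(6/5) = 54/5, x_2 = 6/5 - 1/10 * 54/5 = 3/25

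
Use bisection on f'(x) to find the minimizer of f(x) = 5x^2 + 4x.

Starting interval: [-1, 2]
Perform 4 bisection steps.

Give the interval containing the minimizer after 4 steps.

Finding critical point of f(x) = 5x^2 + 4x using bisection on f'(x) = 10x + 4.
f'(x) = 0 when x = -2/5.
Starting interval: [-1, 2]
Step 1: mid = 1/2, f'(mid) = 9, new interval = [-1, 1/2]
Step 2: mid = -1/4, f'(mid) = 3/2, new interval = [-1, -1/4]
Step 3: mid = -5/8, f'(mid) = -9/4, new interval = [-5/8, -1/4]
Step 4: mid = -7/16, f'(mid) = -3/8, new interval = [-7/16, -1/4]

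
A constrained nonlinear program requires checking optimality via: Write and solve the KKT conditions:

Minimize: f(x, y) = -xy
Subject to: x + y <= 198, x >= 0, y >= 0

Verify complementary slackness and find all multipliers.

Problem: min -xy s.t. x + y <= 198 (multiplier lambda), x >= 0 (mu_x), y >= 0 (mu_y)
KKT stationarity: -y + lambda - mu_x = 0, -x + lambda - mu_y = 0, with lambda, mu_x, mu_y >= 0
Complementary slackness: lambda*(x + y - 198) = 0, mu_x*x = 0, mu_y*y = 0
If lambda = 0: y = -mu_x <= 0 and x = -mu_y <= 0 force x = y = 0 with f = 0; but x = y = 99 is feasible with f = -9801 < 0, so this is not the minimum. Hence lambda > 0 and x + y = 198.
Try x > 0, y > 0 (so mu_x = mu_y = 0): y = lambda, x = lambda => x = y = lambda
x + y = 198 => 2*lambda = 198 => lambda = 99
x* = y* = 99 > 0, consistent with mu_x = mu_y = 0.
(Any feasible point with x = 0 or y = 0 has f = 0 > -9801, so the minimum is not on those boundaries.)
min(-xy) = -9801 (i.e. max xy = 9801)
Multipliers: lambda = 99, mu_x = 0, mu_y = 0
Complementary slackness: lambda*(x + y - 198) = 99*(99 + 99 - 198) = 0, mu_x*x = 0*99 = 0, mu_y*y = 0*99 = 0. Satisfied.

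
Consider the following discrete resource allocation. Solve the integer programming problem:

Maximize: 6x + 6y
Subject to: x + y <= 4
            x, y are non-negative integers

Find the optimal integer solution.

Objective: 6x + 6y, constraint: x + y <= 4
Coefficient of x is 6 >= coefficient of y is 6, so allocate the entire budget to x.
Optimal: x = 4, y = 0, value = 24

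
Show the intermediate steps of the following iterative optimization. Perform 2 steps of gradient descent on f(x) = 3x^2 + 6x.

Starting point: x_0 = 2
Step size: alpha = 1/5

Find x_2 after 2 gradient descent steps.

f(x) = 3x^2 + 6x, f'(x) = 6x + (6)
Step 1: f'(2) = 18, x_1 = 2 - 1/5 * 18 = -8/5
Step 2: f'(-8/5) = -18/5, x_2 = -8/5 - 1/5 * -18/5 = -22/25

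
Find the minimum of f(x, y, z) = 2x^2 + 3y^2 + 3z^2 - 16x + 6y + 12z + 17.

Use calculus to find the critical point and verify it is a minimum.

f(x,y,z) = 2x^2 + 3y^2 + 3z^2 - 16x + 6y + 12z + 17
df/dx = 4x + (-16) = 0 => x = 4
df/dy = 6y + (6) = 0 => y = -1
df/dz = 6z + (12) = 0 => z = -2
f(4,-1,-2) = 2*(4)^2 + 3*(-1)^2 + 3*(-2)^2 + -16*(4) + 6*(-1) + 12*(-2) + 17 = -30
Hessian is diagonal with entries 4, 6, 6 > 0, confirmed minimum.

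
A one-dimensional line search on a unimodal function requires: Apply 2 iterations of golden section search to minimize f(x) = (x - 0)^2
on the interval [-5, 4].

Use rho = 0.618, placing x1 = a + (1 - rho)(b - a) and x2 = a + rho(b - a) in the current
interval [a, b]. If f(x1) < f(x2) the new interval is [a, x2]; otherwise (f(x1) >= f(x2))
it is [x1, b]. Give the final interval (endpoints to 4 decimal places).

Golden section search for min of f(x) = (x - 0)^2 on [-5, 4].
Each step: x1 = a + (1 - rho)(b - a), x2 = a + rho(b - a); if f(x1) < f(x2) keep [a, x2], otherwise keep [x1, b].
Step 1: [-5.0000, 4.0000], x1=-1.5620 (f=2.4398), x2=0.5620 (f=0.3158); f(x1) > f(x2) => keep [-1.5620, 4.0000]
Step 2: [-1.5620, 4.0000], x1=0.5627 (f=0.3166), x2=1.8753 (f=3.5168); f(x1) < f(x2) => keep [-1.5620, 1.8753]
Final interval: [-1.5620, 1.8753]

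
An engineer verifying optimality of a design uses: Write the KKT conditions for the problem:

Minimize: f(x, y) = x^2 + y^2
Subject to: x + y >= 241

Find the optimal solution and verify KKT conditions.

KKT conditions for min x^2 + y^2 s.t. x + y >= 241:
Stationarity: 2x = mu, 2y = mu
So x = y = mu/2.
Complementary slackness: mu*(x + y - 241) = 0
Primal feasibility: x + y >= 241; dual feasibility: mu >= 0
If mu = 0 then x = y = 0, but 0 + 0 < 241 is infeasible, so the constraint is active.
Constraint active: x + y = 2*(mu/2) = 241 => mu = 241
x = y = 241/2, f = 58081/2
Verify: stationarity 2*(241/2) = 241 = mu; primal 241/2 + 241/2 = 241 >= 241; dual mu = 241 >= 0; complementary slackness 241*(241 - 241) = 0. All KKT conditions hold.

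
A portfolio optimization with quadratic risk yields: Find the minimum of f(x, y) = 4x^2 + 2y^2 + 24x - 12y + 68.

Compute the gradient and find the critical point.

f(x,y) = 4x^2 + 2y^2 + 24x - 12y + 68
df/dx = 8x + (24) = 0  =>  x = -3
df/dy = 4y + (-12) = 0  =>  y = 3
f(-3, 3) = 4*(-3)^2 + 2*(3)^2 + 24*(-3) + -12*(3) + 68 = 14
Hessian is diagonal with entries 8, 4 > 0, so this is a minimum.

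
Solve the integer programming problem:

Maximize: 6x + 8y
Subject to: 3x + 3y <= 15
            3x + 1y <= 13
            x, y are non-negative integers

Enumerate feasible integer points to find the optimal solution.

Constraint 1: 3x + 3y <= 15
Constraint 2: 3x + 1y <= 13
Feasible x range (need y >= 0): 0 <= x <= min(15/3, 13/3) => x in {0, ..., 4}.
Enumerate feasible integer points row by row (the coefficient of y is 8 > 0, so for each x the largest feasible y gives the best value):
  x = 0: y <= min((15 - 3*0)/3, (13 - 3*0)/1) => y in {0, ..., 5}; best 6*0 + 8*5 = 40
  x = 1: y <= min((15 - 3*1)/3, (13 - 3*1)/1) => y in {0, ..., 4}; best 6*1 + 8*4 = 38
  x = 2: y <= min((15 - 3*2)/3, (13 - 3*2)/1) => y in {0, ..., 3}; best 6*2 + 8*3 = 36
  x = 3: y <= min((15 - 3*3)/3, (13 - 3*3)/1) => y in {0, ..., 2}; best 6*3 + 8*2 = 34
  x = 4: y <= min((15 - 3*4)/3, (13 - 3*4)/1) => y in {0, ..., 1}; best 6*4 + 8*1 = 32
The maximum 6x + 8y = 40 is achieved at x = 0, y = 5.
Check: 3*0 + 3*5 = 15 <= 15 and 3*0 + 1*5 = 5 <= 13.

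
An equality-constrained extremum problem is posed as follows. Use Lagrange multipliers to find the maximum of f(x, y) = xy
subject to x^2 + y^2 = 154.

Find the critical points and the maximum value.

Lagrange conditions: y = 2*lambda*x and x = 2*lambda*y
If x = 0 then y = 0, violating the constraint, so x, y != 0.
Dividing: y/x = x/y => x^2 = y^2 => y = x or y = -x
Constraint: 2x^2 = 154 => x^2 = 77 => x = +/-sqrt(77)
Critical points: (sqrt(77), sqrt(77)), (-sqrt(77), -sqrt(77)), (sqrt(77), -sqrt(77)), (-sqrt(77), sqrt(77))
  y = x:  xy = x^2 = 77  at (sqrt(77), sqrt(77)) and (-sqrt(77), -sqrt(77))
  y = -x: xy = -x^2 = -77 at (sqrt(77), -sqrt(77)) and (-sqrt(77), sqrt(77))
Maximum xy = 77 at (sqrt(77), sqrt(77)) and (-sqrt(77), -sqrt(77))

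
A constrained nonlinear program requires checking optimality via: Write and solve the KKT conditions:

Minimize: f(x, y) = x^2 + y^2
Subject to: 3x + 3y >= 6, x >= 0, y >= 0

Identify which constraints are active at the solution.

KKT conditions for min x^2 + y^2 s.t. 3x + 3y >= 6, x >= 0, y >= 0:
Stationarity: 2x = mu*3 + mu_x, 2y = mu*3 + mu_y, with mu, mu_x, mu_y >= 0
Complementary slackness: mu*(3x + 3y - 6) = 0, mu_x*x = 0, mu_y*y = 0
(0, 0) is infeasible (3*0 + 3*0 < 6), so if mu = 0 stationarity would force x = mu_x/2 >= 0, y = mu_y/2 >= 0 with mu_x*x = mu_y*y = 0, i.e. x = y = 0: contradiction. Hence mu > 0 and 3x + 3y = 6 is active.
Try x > 0, y > 0 (so mu_x = mu_y = 0): x = 3*mu/2, y = 3*mu/2
Substitute: 3*(3*mu/2) + 3*(3*mu/2) = 6
  mu*18/2 = 6 => mu = 2/3
x* = 1 > 0, y* = 1 > 0, consistent with mu_x = mu_y = 0.
f is convex and the constraints are linear, so this KKT point is the global minimum.
f* = 2
Active constraints: 3x + 3y >= 6 (holds with equality, mu = 2/3 > 0); x >= 0 and y >= 0 are inactive (mu_x = mu_y = 0).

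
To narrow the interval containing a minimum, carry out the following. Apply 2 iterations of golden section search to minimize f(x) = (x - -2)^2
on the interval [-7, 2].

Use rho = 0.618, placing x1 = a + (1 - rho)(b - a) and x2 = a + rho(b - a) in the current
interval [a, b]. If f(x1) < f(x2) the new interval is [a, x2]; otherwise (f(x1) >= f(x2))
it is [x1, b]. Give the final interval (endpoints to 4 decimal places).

Golden section search for min of f(x) = (x - -2)^2 on [-7, 2].
Each step: x1 = a + (1 - rho)(b - a), x2 = a + rho(b - a); if f(x1) < f(x2) keep [a, x2], otherwise keep [x1, b].
Step 1: [-7.0000, 2.0000], x1=-3.5620 (f=2.4398), x2=-1.4380 (f=0.3158); f(x1) > f(x2) => keep [-3.5620, 2.0000]
Step 2: [-3.5620, 2.0000], x1=-1.4373 (f=0.3166), x2=-0.1247 (f=3.5168); f(x1) < f(x2) => keep [-3.5620, -0.1247]
Final interval: [-3.5620, -0.1247]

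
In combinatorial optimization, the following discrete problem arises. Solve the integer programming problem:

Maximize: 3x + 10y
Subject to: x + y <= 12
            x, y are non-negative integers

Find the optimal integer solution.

Objective: 3x + 10y, constraint: x + y <= 12
Coefficient of y is 10 > coefficient of x is 3, so allocate the entire budget to y.
Optimal: x = 0, y = 12, value = 120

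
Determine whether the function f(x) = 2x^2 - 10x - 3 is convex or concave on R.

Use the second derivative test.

f(x) = 2x^2 - 10x - 3
f'(x) = 4x - 10
f''(x) = 4
Since f''(x) = 4 > 0 for all x, f is convex on R.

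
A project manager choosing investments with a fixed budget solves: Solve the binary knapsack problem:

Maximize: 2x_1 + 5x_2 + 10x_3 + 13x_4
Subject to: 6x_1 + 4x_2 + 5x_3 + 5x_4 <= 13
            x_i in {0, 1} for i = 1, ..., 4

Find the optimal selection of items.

Items: item 1 (v=2, w=6), item 2 (v=5, w=4), item 3 (v=10, w=5), item 4 (v=13, w=5)
Capacity: 13
Checking all 16 subsets (w = total weight, v = total value):
  {}: w = 0, v = 0
  {1}: w = 6, v = 2
  {2}: w = 4, v = 5
  {3}: w = 5, v = 10
  {4}: w = 5, v = 13
  {1, 2}: w = 10, v = 7
  {1, 3}: w = 11, v = 12
  {1, 4}: w = 11, v = 15
  {2, 3}: w = 9, v = 15
  {2, 4}: w = 9, v = 18
  {3, 4}: w = 10, v = 23
  {1, 2, 3}: w = 15 > 13, infeasible
  {1, 2, 4}: w = 15 > 13, infeasible
  {1, 3, 4}: w = 16 > 13, infeasible
  {2, 3, 4}: w = 14 > 13, infeasible
  {1, 2, 3, 4}: w = 20 > 13, infeasible
Best feasible subset: items [3, 4]
Total weight: 10 <= 13, total value: 23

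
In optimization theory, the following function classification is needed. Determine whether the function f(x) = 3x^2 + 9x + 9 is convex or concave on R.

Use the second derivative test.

f(x) = 3x^2 + 9x + 9
f'(x) = 6x + 9
f''(x) = 6
Since f''(x) = 6 > 0 for all x, f is convex on R.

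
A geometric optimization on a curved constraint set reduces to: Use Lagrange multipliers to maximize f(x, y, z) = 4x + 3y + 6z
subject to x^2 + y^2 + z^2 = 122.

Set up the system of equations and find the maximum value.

Lagrange conditions: 4 = 2*lambda*x, 3 = 2*lambda*y, 6 = 2*lambda*z
So x:4 = y:3 = z:6, i.e. x = 4t, y = 3t, z = 6t
Constraint: t^2*(4^2 + 3^2 + 6^2) = 122
  t^2 * 61 = 122  =>  t = sqrt(2)
Maximum = 4*4t + 3*3t + 6*6t = 61*sqrt(2) = sqrt(7442)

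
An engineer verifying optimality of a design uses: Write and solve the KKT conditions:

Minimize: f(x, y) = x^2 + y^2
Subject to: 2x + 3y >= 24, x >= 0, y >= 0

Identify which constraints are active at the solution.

KKT conditions for min x^2 + y^2 s.t. 2x + 3y >= 24, x >= 0, y >= 0:
Stationarity: 2x = mu*2 + mu_x, 2y = mu*3 + mu_y, with mu, mu_x, mu_y >= 0
Complementary slackness: mu*(2x + 3y - 24) = 0, mu_x*x = 0, mu_y*y = 0
(0, 0) is infeasible (2*0 + 3*0 < 24), so if mu = 0 stationarity would force x = mu_x/2 >= 0, y = mu_y/2 >= 0 with mu_x*x = mu_y*y = 0, i.e. x = y = 0: contradiction. Hence mu > 0 and 2x + 3y = 24 is active.
Try x > 0, y > 0 (so mu_x = mu_y = 0): x = 2*mu/2, y = 3*mu/2
Substitute: 2*(2*mu/2) + 3*(3*mu/2) = 24
  mu*13/2 = 24 => mu = 48/13
x* = 48/13 > 0, y* = 72/13 > 0, consistent with mu_x = mu_y = 0.
f is convex and the constraints are linear, so this KKT point is the global minimum.
f* = 576/13
Active constraints: 2x + 3y >= 24 (holds with equality, mu = 48/13 > 0); x >= 0 and y >= 0 are inactive (mu_x = mu_y = 0).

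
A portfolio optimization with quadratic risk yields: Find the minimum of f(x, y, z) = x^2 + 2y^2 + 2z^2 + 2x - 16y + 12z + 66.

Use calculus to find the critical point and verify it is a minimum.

f(x,y,z) = x^2 + 2y^2 + 2z^2 + 2x - 16y + 12z + 66
df/dx = 2x + (2) = 0 => x = -1
df/dy = 4y + (-16) = 0 => y = 4
df/dz = 4z + (12) = 0 => z = -3
f(-1,4,-3) = 1*(-1)^2 + 2*(4)^2 + 2*(-3)^2 + 2*(-1) + -16*(4) + 12*(-3) + 66 = 15
Hessian is diagonal with entries 2, 4, 4 > 0, confirmed minimum.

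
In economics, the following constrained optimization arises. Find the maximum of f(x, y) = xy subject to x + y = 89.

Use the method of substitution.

Substitute y = 89 - x into f(x,y) = xy:
g(x) = x(89 - x) = 89x - x^2
g'(x) = 89 - 2x = 0  =>  x = 89/2
y = 89 - 89/2 = 89/2
Maximum value = (89/2) * (89/2) = 7921/4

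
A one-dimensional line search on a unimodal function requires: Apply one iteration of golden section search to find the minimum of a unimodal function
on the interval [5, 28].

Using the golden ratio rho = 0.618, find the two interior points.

Golden section search on [5, 28].
Golden ratio rho = 0.618 (approx).
Interior points:
  x_1 = 5 + (1-0.618)*23 = 13.7860
  x_2 = 5 + 0.618*23 = 19.2140
Compare f(x_1) and f(x_2) to determine which subinterval to keep.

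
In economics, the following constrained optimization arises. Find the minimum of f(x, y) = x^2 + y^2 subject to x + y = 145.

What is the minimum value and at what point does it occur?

Substitute y = 145 - x into f(x,y) = x^2 + y^2:
g(x) = x^2 + (145 - x)^2 = 2x^2 - 290x + 21025
g'(x) = 4x - 290 = 0  =>  x = 145/2
y = 145 - 145/2 = 145/2
Minimum value = (145/2)^2 + (145/2)^2 = 21025/2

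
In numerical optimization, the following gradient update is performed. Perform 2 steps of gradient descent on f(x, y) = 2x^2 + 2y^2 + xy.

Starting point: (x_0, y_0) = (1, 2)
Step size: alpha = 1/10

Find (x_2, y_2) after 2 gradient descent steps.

f(x,y) = 2x^2 + 2y^2 + xy
grad_x = 4x + 1y, grad_y = 4y + 1x
Step 1: grad = (6, 9), (2/5, 11/10)
Step 2: grad = (27/10, 24/5), (13/100, 31/50)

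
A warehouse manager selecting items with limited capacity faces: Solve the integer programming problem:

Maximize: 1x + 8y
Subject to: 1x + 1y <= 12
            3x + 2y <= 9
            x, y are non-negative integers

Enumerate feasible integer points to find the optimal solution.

Constraint 1: 1x + 1y <= 12
Constraint 2: 3x + 2y <= 9
Feasible x range (need y >= 0): 0 <= x <= min(12/1, 9/3) => x in {0, ..., 3}.
Enumerate feasible integer points row by row (the coefficient of y is 8 > 0, so for each x the largest feasible y gives the best value):
  x = 0: y <= min((12 - 1*0)/1, (9 - 3*0)/2) => y in {0, ..., 4}; best 1*0 + 8*4 = 32
  x = 1: y <= min((12 - 1*1)/1, (9 - 3*1)/2) => y in {0, ..., 3}; best 1*1 + 8*3 = 25
  x = 2: y <= min((12 - 1*2)/1, (9 - 3*2)/2) => y in {0, ..., 1}; best 1*2 + 8*1 = 10
  x = 3: y <= min((12 - 1*3)/1, (9 - 3*3)/2) => y in {0}; best 1*3 + 8*0 = 3
The maximum 1x + 8y = 32 is achieved at x = 0, y = 4.
Check: 1*0 + 1*4 = 4 <= 12 and 3*0 + 2*4 = 8 <= 9.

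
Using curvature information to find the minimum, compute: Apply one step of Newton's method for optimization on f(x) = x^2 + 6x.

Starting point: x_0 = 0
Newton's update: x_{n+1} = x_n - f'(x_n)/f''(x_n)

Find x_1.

f(x) = x^2 + 6x
f'(x) = 2x + (6), f''(x) = 2
Newton step: x_1 = x_0 - f'(x_0)/f''(x_0)
f'(0) = 6
x_1 = 0 - 6/2 = -3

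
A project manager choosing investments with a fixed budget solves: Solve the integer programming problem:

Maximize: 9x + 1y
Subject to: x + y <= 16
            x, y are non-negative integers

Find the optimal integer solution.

Objective: 9x + 1y, constraint: x + y <= 16
Coefficient of x is 9 >= coefficient of y is 1, so allocate the entire budget to x.
Optimal: x = 16, y = 0, value = 144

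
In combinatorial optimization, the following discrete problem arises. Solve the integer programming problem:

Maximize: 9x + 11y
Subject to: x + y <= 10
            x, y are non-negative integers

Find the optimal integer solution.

Objective: 9x + 11y, constraint: x + y <= 10
Coefficient of y is 11 > coefficient of x is 9, so allocate the entire budget to y.
Optimal: x = 0, y = 10, value = 110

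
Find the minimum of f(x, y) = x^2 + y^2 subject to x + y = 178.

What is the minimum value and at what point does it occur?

Substitute y = 178 - x into f(x,y) = x^2 + y^2:
g(x) = x^2 + (178 - x)^2 = 2x^2 - 356x + 31684
g'(x) = 4x - 356 = 0  =>  x = 89
y = 178 - 89 = 89
Minimum value = 89^2 + 89^2 = 15842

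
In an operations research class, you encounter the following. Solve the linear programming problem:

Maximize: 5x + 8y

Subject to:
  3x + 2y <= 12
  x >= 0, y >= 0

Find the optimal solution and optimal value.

The feasible region has vertices at [(0, 0), (4, 0), (0, 6)].
Checking objective 5x + 8y at each vertex:
  (0, 0): 5*0 + 8*0 = 0
  (4, 0): 5*4 + 8*0 = 20
  (0, 6): 5*0 + 8*6 = 48
Maximum is 48 at (0, 6).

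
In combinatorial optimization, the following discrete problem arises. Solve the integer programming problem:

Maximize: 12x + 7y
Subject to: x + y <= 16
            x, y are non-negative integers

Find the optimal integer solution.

Objective: 12x + 7y, constraint: x + y <= 16
Coefficient of x is 12 >= coefficient of y is 7, so allocate the entire budget to x.
Optimal: x = 16, y = 0, value = 192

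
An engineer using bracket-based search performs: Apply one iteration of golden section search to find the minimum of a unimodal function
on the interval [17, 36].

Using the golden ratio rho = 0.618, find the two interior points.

Golden section search on [17, 36].
Golden ratio rho = 0.618 (approx).
Interior points:
  x_1 = 17 + (1-0.618)*19 = 24.2580
  x_2 = 17 + 0.618*19 = 28.7420
Compare f(x_1) and f(x_2) to determine which subinterval to keep.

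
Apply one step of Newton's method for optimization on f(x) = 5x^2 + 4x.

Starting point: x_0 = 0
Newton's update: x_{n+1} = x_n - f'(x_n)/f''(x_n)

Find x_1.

f(x) = 5x^2 + 4x
f'(x) = 10x + (4), f''(x) = 10
Newton step: x_1 = x_0 - f'(x_0)/f''(x_0)
f'(0) = 4
x_1 = 0 - 4/10 = -2/5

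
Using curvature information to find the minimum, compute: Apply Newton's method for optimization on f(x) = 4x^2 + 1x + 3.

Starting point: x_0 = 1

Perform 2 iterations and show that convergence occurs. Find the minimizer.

f(x) = 4x^2 + 1x + 3, f'(x) = 8x + (1), f''(x) = 8
Step 1: f'(1) = 9, x_1 = 1 - 9/8 = -1/8
Step 2: f'(-1/8) = 0, x_2 = -1/8 (converged)
Newton's method converges in 1 step for quadratics.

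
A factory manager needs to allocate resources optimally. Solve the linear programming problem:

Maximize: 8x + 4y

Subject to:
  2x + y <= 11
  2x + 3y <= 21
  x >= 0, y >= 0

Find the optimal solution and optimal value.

Feasible vertices: (0, 0), (0, 7), (3, 5), (11/2, 0)
Objective 8x + 4y at each:
  (0, 0): 0
  (0, 7): 28
  (3, 5): 44
  (11/2, 0): 44
Maximum is 44 at (3, 5).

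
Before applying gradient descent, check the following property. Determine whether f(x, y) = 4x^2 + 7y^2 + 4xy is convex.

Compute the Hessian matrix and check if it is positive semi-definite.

f(x,y) = 4x^2 + 7y^2 + 4xy
Hessian H = [[8, 4], [4, 14]]
trace(H) = 22, det(H) = 96
Eigenvalues: (22 +/- sqrt(100)) / 2 = 16, 6
Since both eigenvalues > 0, f is convex.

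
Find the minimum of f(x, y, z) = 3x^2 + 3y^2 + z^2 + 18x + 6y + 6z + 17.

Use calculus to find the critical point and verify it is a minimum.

f(x,y,z) = 3x^2 + 3y^2 + z^2 + 18x + 6y + 6z + 17
df/dx = 6x + (18) = 0 => x = -3
df/dy = 6y + (6) = 0 => y = -1
df/dz = 2z + (6) = 0 => z = -3
f(-3,-1,-3) = 3*(-3)^2 + 3*(-1)^2 + 1*(-3)^2 + 18*(-3) + 6*(-1) + 6*(-3) + 17 = -22
Hessian is diagonal with entries 6, 6, 2 > 0, confirmed minimum.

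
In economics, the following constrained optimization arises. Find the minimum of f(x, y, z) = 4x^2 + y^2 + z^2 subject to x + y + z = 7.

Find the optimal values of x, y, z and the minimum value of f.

Using Lagrange multipliers on f = 4x^2 + y^2 + z^2 with constraint x + y + z = 7:
Conditions: 2*4*x = lambda, 2*1*y = lambda, 2*1*z = lambda
So x = lambda/8, y = lambda/2, z = lambda/2
Substituting into constraint: lambda * (9/8) = 7
lambda = 56/9
x = 7/9, y = 28/9, z = 28/9
Minimum value = 196/9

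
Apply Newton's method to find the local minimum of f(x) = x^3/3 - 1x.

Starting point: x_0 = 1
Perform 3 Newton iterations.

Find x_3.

f(x) = x^3/3 - 1x
f'(x) = x^2 - 1, f''(x) = 2x
Newton update: x_{n+1} = x_n - (x_n^2 - 1)/(2*x_n)
Step 1: x_0 = 1, f'=0, f''=2, x_1 = 1
Step 2: x_1 = 1, f'=0, f''=2, x_2 = 1
Step 3: x_2 = 1, f'=0, f''=2, x_3 = 1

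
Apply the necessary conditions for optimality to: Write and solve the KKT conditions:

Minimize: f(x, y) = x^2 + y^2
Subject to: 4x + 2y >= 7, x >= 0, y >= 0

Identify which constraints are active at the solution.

KKT conditions for min x^2 + y^2 s.t. 4x + 2y >= 7, x >= 0, y >= 0:
Stationarity: 2x = mu*4 + mu_x, 2y = mu*2 + mu_y, with mu, mu_x, mu_y >= 0
Complementary slackness: mu*(4x + 2y - 7) = 0, mu_x*x = 0, mu_y*y = 0
(0, 0) is infeasible (4*0 + 2*0 < 7), so if mu = 0 stationarity would force x = mu_x/2 >= 0, y = mu_y/2 >= 0 with mu_x*x = mu_y*y = 0, i.e. x = y = 0: contradiction. Hence mu > 0 and 4x + 2y = 7 is active.
Try x > 0, y > 0 (so mu_x = mu_y = 0): x = 4*mu/2, y = 2*mu/2
Substitute: 4*(4*mu/2) + 2*(2*mu/2) = 7
  mu*20/2 = 7 => mu = 7/10
x* = 7/5 > 0, y* = 7/10 > 0, consistent with mu_x = mu_y = 0.
f is convex and the constraints are linear, so this KKT point is the global minimum.
f* = 49/20
Active constraints: 4x + 2y >= 7 (holds with equality, mu = 7/10 > 0); x >= 0 and y >= 0 are inactive (mu_x = mu_y = 0).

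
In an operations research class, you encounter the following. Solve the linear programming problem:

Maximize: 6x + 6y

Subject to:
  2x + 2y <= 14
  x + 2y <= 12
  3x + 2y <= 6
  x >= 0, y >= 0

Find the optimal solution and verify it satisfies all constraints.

Feasible vertices: (0, 0), (0, 3), (2, 0)
Objective 6x + 6y at each vertex:
  (0, 0): 0
  (0, 3): 18
  (2, 0): 12
Maximum is 18 at (0, 3).
Verify constraints at (x, y) = (0, 3):
  2*0 + 2*3 = 6 <= 14
  1*0 + 2*3 = 6 <= 12
  3*0 + 2*3 = 6 <= 6 (active)
  x = 0 >= 0, y = 3 >= 0. All constraints satisfied.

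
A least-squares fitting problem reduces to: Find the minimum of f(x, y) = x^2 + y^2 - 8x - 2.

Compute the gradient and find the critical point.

f(x,y) = x^2 + y^2 - 8x - 2
df/dx = 2x + (-8) = 0  =>  x = 4
df/dy = 2y + (0) = 0  =>  y = 0
f(4, 0) = 1*(4)^2 + 1*(0)^2 + -8*(4) + -2 = -18
Hessian is diagonal with entries 2, 2 > 0, so this is a minimum.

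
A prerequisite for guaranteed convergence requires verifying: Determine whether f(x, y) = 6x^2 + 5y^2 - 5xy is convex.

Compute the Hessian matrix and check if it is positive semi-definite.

f(x,y) = 6x^2 + 5y^2 - 5xy
Hessian H = [[12, -5], [-5, 10]]
trace(H) = 22, det(H) = 95
Eigenvalues: (22 +/- sqrt(104)) / 2 = 16.1, 5.901
Since both eigenvalues > 0, f is convex.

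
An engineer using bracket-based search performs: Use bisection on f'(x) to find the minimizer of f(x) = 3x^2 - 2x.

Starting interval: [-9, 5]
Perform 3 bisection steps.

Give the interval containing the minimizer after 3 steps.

Finding critical point of f(x) = 3x^2 - 2x using bisection on f'(x) = 6x + -2.
f'(x) = 0 when x = 1/3.
Starting interval: [-9, 5]
Step 1: mid = -2, f'(mid) = -14, new interval = [-2, 5]
Step 2: mid = 3/2, f'(mid) = 7, new interval = [-2, 3/2]
Step 3: mid = -1/4, f'(mid) = -7/2, new interval = [-1/4, 3/2]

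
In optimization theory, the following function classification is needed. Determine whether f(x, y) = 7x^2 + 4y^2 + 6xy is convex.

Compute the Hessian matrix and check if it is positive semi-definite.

f(x,y) = 7x^2 + 4y^2 + 6xy
Hessian H = [[14, 6], [6, 8]]
trace(H) = 22, det(H) = 76
Eigenvalues: (22 +/- sqrt(180)) / 2 = 17.71, 4.292
Since both eigenvalues > 0, f is convex.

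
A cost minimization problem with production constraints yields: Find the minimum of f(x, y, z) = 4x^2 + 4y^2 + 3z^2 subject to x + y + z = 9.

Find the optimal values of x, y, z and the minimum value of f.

Using Lagrange multipliers on f = 4x^2 + 4y^2 + 3z^2 with constraint x + y + z = 9:
Conditions: 2*4*x = lambda, 2*4*y = lambda, 2*3*z = lambda
So x = lambda/8, y = lambda/8, z = lambda/6
Substituting into constraint: lambda * (5/12) = 9
lambda = 108/5
x = 27/10, y = 27/10, z = 18/5
Minimum value = 486/5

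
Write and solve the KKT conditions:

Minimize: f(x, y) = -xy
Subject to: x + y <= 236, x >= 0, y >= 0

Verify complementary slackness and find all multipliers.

Problem: min -xy s.t. x + y <= 236 (multiplier lambda), x >= 0 (mu_x), y >= 0 (mu_y)
KKT stationarity: -y + lambda - mu_x = 0, -x + lambda - mu_y = 0, with lambda, mu_x, mu_y >= 0
Complementary slackness: lambda*(x + y - 236) = 0, mu_x*x = 0, mu_y*y = 0
If lambda = 0: y = -mu_x <= 0 and x = -mu_y <= 0 force x = y = 0 with f = 0; but x = y = 118 is feasible with f = -13924 < 0, so this is not the minimum. Hence lambda > 0 and x + y = 236.
Try x > 0, y > 0 (so mu_x = mu_y = 0): y = lambda, x = lambda => x = y = lambda
x + y = 236 => 2*lambda = 236 => lambda = 118
x* = y* = 118 > 0, consistent with mu_x = mu_y = 0.
(Any feasible point with x = 0 or y = 0 has f = 0 > -13924, so the minimum is not on those boundaries.)
min(-xy) = -13924 (i.e. max xy = 13924)
Multipliers: lambda = 118, mu_x = 0, mu_y = 0
Complementary slackness: lambda*(x + y - 236) = 118*(118 + 118 - 236) = 0, mu_x*x = 0*118 = 0, mu_y*y = 0*118 = 0. Satisfied.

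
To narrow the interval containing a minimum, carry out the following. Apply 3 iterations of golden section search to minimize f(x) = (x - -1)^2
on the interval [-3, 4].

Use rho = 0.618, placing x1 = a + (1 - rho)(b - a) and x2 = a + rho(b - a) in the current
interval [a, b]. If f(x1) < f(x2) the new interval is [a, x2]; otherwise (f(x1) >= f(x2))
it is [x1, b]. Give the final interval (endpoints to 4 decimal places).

Golden section search for min of f(x) = (x - -1)^2 on [-3, 4].
Each step: x1 = a + (1 - rho)(b - a), x2 = a + rho(b - a); if f(x1) < f(x2) keep [a, x2], otherwise keep [x1, b].
Step 1: [-3.0000, 4.0000], x1=-0.3260 (f=0.4543), x2=1.3260 (f=5.4103); f(x1) < f(x2) => keep [-3.0000, 1.3260]
Step 2: [-3.0000, 1.3260], x1=-1.3475 (f=0.1207), x2=-0.3265 (f=0.4536); f(x1) < f(x2) => keep [-3.0000, -0.3265]
Step 3: [-3.0000, -0.3265], x1=-1.9787 (f=0.9579), x2=-1.3478 (f=0.1210); f(x1) > f(x2) => keep [-1.9787, -0.3265]
Final interval: [-1.9787, -0.3265]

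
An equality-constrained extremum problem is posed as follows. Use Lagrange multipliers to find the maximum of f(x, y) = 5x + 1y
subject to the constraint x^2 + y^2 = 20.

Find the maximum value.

Set up Lagrange conditions: grad f = lambda * grad g
  5 = 2*lambda*x
  1 = 2*lambda*y
From these: x/y = 5/1, so x = 5t, y = 1t for some t.
Substitute into constraint: (5t)^2 + (1t)^2 = 20
  t^2 * 26 = 20
  t = sqrt(20/26)
Maximum = 5*x + 1*y = (5^2 + 1^2)*t = 26 * sqrt(20/26) = sqrt(520)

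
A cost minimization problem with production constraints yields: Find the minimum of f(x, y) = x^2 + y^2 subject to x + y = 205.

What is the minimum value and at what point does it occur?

Substitute y = 205 - x into f(x,y) = x^2 + y^2:
g(x) = x^2 + (205 - x)^2 = 2x^2 - 410x + 42025
g'(x) = 4x - 410 = 0  =>  x = 205/2
y = 205 - 205/2 = 205/2
Minimum value = (205/2)^2 + (205/2)^2 = 42025/2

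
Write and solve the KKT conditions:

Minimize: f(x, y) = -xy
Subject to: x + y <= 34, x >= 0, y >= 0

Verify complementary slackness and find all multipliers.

Problem: min -xy s.t. x + y <= 34 (multiplier lambda), x >= 0 (mu_x), y >= 0 (mu_y)
KKT stationarity: -y + lambda - mu_x = 0, -x + lambda - mu_y = 0, with lambda, mu_x, mu_y >= 0
Complementary slackness: lambda*(x + y - 34) = 0, mu_x*x = 0, mu_y*y = 0
If lambda = 0: y = -mu_x <= 0 and x = -mu_y <= 0 force x = y = 0 with f = 0; but x = y = 17 is feasible with f = -289 < 0, so this is not the minimum. Hence lambda > 0 and x + y = 34.
Try x > 0, y > 0 (so mu_x = mu_y = 0): y = lambda, x = lambda => x = y = lambda
x + y = 34 => 2*lambda = 34 => lambda = 17
x* = y* = 17 > 0, consistent with mu_x = mu_y = 0.
(Any feasible point with x = 0 or y = 0 has f = 0 > -289, so the minimum is not on those boundaries.)
min(-xy) = -289 (i.e. max xy = 289)
Multipliers: lambda = 17, mu_x = 0, mu_y = 0
Complementary slackness: lambda*(x + y - 34) = 17*(17 + 17 - 34) = 0, mu_x*x = 0*17 = 0, mu_y*y = 0*17 = 0. Satisfied.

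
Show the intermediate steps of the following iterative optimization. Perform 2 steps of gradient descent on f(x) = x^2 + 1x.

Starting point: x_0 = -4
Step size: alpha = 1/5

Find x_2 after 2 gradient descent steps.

f(x) = x^2 + 1x, f'(x) = 2x + (1)
Step 1: f'(-4) = -7, x_1 = -4 - 1/5 * -7 = -13/5
Step 2: f'(-13/5) = -21/5, x_2 = -13/5 - 1/5 * -21/5 = -44/25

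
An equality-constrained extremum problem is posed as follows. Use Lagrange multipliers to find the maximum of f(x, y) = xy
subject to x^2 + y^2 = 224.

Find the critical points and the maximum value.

Lagrange conditions: y = 2*lambda*x and x = 2*lambda*y
If x = 0 then y = 0, violating the constraint, so x, y != 0.
Dividing: y/x = x/y => x^2 = y^2 => y = x or y = -x
Constraint: 2x^2 = 224 => x^2 = 112 => x = +/-sqrt(112)
Critical points: (sqrt(112), sqrt(112)), (-sqrt(112), -sqrt(112)), (sqrt(112), -sqrt(112)), (-sqrt(112), sqrt(112))
  y = x:  xy = x^2 = 112  at (sqrt(112), sqrt(112)) and (-sqrt(112), -sqrt(112))
  y = -x: xy = -x^2 = -112 at (sqrt(112), -sqrt(112)) and (-sqrt(112), sqrt(112))
Maximum xy = 112 at (sqrt(112), sqrt(112)) and (-sqrt(112), -sqrt(112))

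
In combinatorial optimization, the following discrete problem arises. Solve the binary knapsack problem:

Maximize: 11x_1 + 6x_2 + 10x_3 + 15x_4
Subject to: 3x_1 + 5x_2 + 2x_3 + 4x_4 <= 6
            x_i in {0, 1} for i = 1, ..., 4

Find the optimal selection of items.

Items: item 1 (v=11, w=3), item 2 (v=6, w=5), item 3 (v=10, w=2), item 4 (v=15, w=4)
Capacity: 6
Checking all 16 subsets (w = total weight, v = total value):
  {}: w = 0, v = 0
  {1}: w = 3, v = 11
  {2}: w = 5, v = 6
  {3}: w = 2, v = 10
  {4}: w = 4, v = 15
  {1, 2}: w = 8 > 6, infeasible
  {1, 3}: w = 5, v = 21
  {1, 4}: w = 7 > 6, infeasible
  {2, 3}: w = 7 > 6, infeasible
  {2, 4}: w = 9 > 6, infeasible
  {3, 4}: w = 6, v = 25
  {1, 2, 3}: w = 10 > 6, infeasible
  {1, 2, 4}: w = 12 > 6, infeasible
  {1, 3, 4}: w = 9 > 6, infeasible
  {2, 3, 4}: w = 11 > 6, infeasible
  {1, 2, 3, 4}: w = 14 > 6, infeasible
Best feasible subset: items [3, 4]
Total weight: 6 <= 6, total value: 25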